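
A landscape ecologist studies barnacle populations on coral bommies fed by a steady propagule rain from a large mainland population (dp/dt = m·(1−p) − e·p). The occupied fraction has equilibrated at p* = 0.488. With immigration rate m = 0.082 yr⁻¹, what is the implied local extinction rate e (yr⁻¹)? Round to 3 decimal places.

0.086

At equilibrium m(1−p*) = e·p*, so e = m(1−p*)/p*.
e = 0.082 × 0.5120 / 0.488 = 0.0860.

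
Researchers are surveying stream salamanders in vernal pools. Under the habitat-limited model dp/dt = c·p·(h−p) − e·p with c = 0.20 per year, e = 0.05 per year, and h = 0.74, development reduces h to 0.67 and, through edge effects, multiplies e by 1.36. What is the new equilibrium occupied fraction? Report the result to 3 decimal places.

Before: p* = h − e/c = 0.74 − 0.05/0.20 = 0.74 − 0.2500 = 0.4900.
After: c = 0.2, e = 0.068, h = 0.67; p* = 0.67 − 0.068/0.2 = 0.3300.

0.330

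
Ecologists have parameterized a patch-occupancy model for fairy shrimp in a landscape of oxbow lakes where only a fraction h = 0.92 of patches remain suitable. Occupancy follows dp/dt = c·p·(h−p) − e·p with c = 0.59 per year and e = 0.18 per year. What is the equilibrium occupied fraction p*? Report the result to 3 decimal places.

0.615

Setting dp/dt = 0 and dividing by p* gives c·(h−p*) = e.
So p* = h − e/c = 0.92 − 0.18/0.59 = 0.92 − 0.3051 = 0.6149.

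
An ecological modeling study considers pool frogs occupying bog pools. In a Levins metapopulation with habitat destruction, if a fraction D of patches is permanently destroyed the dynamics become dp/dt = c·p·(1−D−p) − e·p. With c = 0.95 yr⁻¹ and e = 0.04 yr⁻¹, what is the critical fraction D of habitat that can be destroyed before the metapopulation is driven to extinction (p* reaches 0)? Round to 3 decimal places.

The nontrivial equilibrium is p* = (1−D) − e/c; extinction occurs when this hits zero.
So D_crit = 1 − e/c = 1 − 0.04/0.95 = 1 − 0.0421 = 0.9579.
This equals the undisturbed p*, a classic result of Lande's extension.

0.958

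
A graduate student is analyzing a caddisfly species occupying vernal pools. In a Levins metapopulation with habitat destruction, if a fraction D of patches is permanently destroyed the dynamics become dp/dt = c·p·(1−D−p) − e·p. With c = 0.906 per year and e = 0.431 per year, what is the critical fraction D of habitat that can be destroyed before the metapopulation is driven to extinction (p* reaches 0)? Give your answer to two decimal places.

The nontrivial equilibrium is p* = (1−D) − e/c; extinction occurs when this hits zero.
So D_crit = 1 − e/c = 1 − 0.431/0.906 = 1 − 0.4757 = 0.5243.
This equals the undisturbed p*, a classic result of Lande's extension.

0.52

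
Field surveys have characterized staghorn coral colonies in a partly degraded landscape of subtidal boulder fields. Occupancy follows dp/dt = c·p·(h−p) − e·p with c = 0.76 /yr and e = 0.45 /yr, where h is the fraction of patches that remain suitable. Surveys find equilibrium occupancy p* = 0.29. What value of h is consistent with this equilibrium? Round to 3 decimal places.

At equilibrium c(h−p*) = e, so h = p* + e/c.
h = 0.29 + 0.45/0.76 = 0.29 + 0.5921 = 0.8821.

0.882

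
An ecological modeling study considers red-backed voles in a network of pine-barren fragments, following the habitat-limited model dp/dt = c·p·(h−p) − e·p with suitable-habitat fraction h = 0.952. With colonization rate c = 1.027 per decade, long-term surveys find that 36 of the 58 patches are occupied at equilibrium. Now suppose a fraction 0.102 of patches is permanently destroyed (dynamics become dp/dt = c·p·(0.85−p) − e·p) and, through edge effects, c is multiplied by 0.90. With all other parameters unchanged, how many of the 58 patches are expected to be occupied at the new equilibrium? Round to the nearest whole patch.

Observed p* = 36/58 = 0.62069.
Balance c(h−p*) = e gives e = 1.027×(0.952 − 0.62069) = 0.34026.
New p* = 0.85 − e/c = 0.85 − 0.34026/0.92430 = 0.48187.
Expected occupied = 58 × 0.48187 = 27.95 ≈ 28.

28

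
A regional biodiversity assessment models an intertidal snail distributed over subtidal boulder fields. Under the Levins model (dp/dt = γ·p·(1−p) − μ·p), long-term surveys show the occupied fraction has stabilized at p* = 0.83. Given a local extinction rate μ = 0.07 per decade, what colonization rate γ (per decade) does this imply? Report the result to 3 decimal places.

At equilibrium γ(1−p*) = μ, so γ = μ/(1−p*).
γ = 0.07/(1 − 0.83) = 0.07/0.1700 = 0.4118.

0.412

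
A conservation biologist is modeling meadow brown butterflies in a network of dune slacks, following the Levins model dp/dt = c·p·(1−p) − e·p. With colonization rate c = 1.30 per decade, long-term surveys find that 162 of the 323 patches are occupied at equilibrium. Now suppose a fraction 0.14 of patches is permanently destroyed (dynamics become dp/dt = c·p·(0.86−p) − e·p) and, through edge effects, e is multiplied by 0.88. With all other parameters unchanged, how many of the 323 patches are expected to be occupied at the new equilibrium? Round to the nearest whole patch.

136

Observed p* = 162/323 = 0.50155.
Balance c(1−p*) = e gives e = 1.30×(1 − 0.50155) = 0.64798.
New p* = 0.86 − e/c = 0.86 − 0.57022/1.30000 = 0.42137.
Expected occupied = 323 × 0.42137 = 136.10 ≈ 136.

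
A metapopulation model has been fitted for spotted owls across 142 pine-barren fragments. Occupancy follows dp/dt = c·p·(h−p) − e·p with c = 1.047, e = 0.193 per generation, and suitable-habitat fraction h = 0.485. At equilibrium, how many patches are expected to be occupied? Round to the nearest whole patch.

43

p* = h − e/c = 0.485 − 0.1843 = 0.3007.
Expected occupied patches = N × p* = 142 × 0.3007 = 42.69 ≈ 43.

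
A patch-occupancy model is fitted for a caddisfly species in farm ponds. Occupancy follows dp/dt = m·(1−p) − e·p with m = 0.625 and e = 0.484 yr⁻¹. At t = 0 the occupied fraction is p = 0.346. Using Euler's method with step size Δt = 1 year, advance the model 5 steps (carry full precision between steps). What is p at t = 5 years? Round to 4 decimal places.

0.5636

Update rule: p ← p + [m·(1−p) − e·p]·Δt with Δt = 1.
  1  |  dp/dt·Δt = +0.241286  |  p_1 = 0.587286
  2  |  dp/dt·Δt = -0.026300  |  p_2 = 0.560986
  3  |  dp/dt·Δt = +0.002867  |  p_3 = 0.563853
  4  |  dp/dt·Δt = -0.000312  |  p_4 = 0.563540
  5  |  dp/dt·Δt = +0.000034  |  p_5 = 0.563574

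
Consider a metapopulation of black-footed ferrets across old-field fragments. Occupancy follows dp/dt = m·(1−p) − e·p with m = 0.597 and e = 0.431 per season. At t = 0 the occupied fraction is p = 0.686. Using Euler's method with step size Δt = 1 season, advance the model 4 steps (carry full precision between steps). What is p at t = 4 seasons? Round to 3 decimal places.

Update rule: p ← p + [m·(1−p) − e·p]·Δt with Δt = 1.
p: 0.68600 → 0.57779  (Δp = -0.10821)
p: 0.57779 → 0.58082  (Δp = +0.00303)
p: 0.58082 → 0.58074  (Δp = -0.00008)
p: 0.58074 → 0.58074  (Δp = +0.00000)

0.581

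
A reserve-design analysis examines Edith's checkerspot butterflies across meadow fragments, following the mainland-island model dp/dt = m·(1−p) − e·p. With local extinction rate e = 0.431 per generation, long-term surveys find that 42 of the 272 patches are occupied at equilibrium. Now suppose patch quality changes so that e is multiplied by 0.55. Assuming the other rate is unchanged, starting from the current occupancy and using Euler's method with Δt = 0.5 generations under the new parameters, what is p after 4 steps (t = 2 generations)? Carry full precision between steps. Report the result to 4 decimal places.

Observed p* = 42/272 = 0.15441.
Balance m(1−p*) = e·p* gives m = e·p*/(1−p*) = 0.431×0.15441/0.84559 = 0.07870.
Starting from p₀ = 0.15441; update p ← p + (dp/dt)·Δt with the new parameters.
t = 0.5: p = 0.15441 + (+0.01497) = 0.16939
t = 1: p = 0.16939 + (+0.01261) = 0.18200
t = 1.5: p = 0.18200 + (+0.01062) = 0.19262
t = 2: p = 0.19262 + (+0.00894) = 0.20156

0.2016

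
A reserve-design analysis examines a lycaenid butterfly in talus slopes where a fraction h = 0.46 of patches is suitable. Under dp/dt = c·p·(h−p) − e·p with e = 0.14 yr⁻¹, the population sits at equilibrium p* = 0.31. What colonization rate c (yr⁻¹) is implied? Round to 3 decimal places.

At equilibrium c(h−p*) = e, so c = e/(h−p*).
c = 0.14/(0.46 − 0.31) = 0.14/0.1500 = 0.9333.

0.933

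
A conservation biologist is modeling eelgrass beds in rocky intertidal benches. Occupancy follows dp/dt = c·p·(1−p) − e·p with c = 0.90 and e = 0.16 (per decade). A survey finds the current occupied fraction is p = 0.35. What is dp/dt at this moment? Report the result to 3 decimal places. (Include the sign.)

0.149

Colonization term: c·p·(1−p) = 0.90×0.35×0.6500 = 0.20475.
Extinction term: e·p = 0.05600.
dp/dt = 0.20475 − 0.05600 = 0.14875.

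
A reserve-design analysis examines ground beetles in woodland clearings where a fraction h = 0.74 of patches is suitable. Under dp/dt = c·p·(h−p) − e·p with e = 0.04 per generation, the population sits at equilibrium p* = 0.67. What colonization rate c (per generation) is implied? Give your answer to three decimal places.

0.571

At equilibrium c(h−p*) = e, so c = e/(h−p*).
c = 0.04/(0.74 − 0.67) = 0.04/0.0700 = 0.5714.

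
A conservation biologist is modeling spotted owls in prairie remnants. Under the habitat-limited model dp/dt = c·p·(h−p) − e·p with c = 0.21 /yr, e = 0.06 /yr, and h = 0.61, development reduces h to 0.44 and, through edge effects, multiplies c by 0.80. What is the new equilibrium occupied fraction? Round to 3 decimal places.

Before: p* = h − e/c = 0.61 − 0.06/0.21 = 0.61 − 0.2857 = 0.3243.
After: c = 0.168, e = 0.06, h = 0.44; p* = 0.44 − 0.06/0.168 = 0.0829.

0.083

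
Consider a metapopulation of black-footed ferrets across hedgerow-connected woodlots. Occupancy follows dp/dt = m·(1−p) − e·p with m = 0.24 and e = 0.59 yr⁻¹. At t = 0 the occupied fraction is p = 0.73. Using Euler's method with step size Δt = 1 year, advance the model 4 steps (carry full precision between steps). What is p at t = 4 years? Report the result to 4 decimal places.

Update rule: p ← p + [m·(1−p) − e·p]·Δt with Δt = 1.
step 1: Δp = -0.36590, p = 0.36410
step 2: Δp = -0.06220, p = 0.30190
step 3: Δp = -0.01057, p = 0.29132
step 4: Δp = -0.00180, p = 0.28952

0.2895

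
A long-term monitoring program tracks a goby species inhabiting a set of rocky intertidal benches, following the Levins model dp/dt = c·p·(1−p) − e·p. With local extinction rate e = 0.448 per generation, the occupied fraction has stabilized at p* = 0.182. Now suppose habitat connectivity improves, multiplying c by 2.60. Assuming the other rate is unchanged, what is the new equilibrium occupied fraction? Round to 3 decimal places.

Balance c(1−p*) = e gives c = e/(1 − 0.18200) = 0.448/0.81800 = 0.54768.
New p* = 1 − e/c = 1 − 0.44800/1.42397 = 0.68539.

0.685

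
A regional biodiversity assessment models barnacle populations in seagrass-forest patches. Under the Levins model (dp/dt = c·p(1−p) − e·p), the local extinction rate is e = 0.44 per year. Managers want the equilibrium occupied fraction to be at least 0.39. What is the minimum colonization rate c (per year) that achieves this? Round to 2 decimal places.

p* = 1 − e/c ≥ 0.39 requires e/c ≤ 0.6100, i.e. c ≥ e/0.6100.
c_min = 0.44/0.6100 = 0.7213.

0.72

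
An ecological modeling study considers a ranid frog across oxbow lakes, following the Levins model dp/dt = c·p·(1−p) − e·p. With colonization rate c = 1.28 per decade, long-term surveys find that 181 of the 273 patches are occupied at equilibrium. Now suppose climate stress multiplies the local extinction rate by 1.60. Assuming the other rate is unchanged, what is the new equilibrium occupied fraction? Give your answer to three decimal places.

0.461

Observed p* = 181/273 = 0.66300.
Balance c(1−p*) = e gives e = 1.28×(1 − 0.66300) = 0.43136.
New p* = 1 − e/c = 1 − 0.69018/1.28000 = 0.46080.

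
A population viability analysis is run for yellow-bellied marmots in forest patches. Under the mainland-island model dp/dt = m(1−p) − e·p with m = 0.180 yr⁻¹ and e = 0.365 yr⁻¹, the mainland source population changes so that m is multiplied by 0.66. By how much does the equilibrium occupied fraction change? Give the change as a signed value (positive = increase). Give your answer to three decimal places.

Before: p* = 0.180/(0.180+0.365) = 0.3303.
After: m = 0.1188, e = 0.365; p* = 0.1188/0.4838 = 0.2456.
Δp* = 0.2456 − 0.3303 = -0.0847.

-0.085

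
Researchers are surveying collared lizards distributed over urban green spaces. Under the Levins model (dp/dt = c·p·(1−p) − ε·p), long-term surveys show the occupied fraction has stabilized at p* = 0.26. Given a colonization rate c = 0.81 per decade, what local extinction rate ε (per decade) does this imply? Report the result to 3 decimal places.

At equilibrium c(1−p*) = ε.
ε = 0.81 × (1 − 0.26) = 0.81 × 0.7400 = 0.5994.

0.599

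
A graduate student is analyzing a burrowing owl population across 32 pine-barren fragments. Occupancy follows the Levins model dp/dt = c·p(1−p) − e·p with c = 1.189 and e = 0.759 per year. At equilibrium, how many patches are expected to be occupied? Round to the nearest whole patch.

p* = 1 − e/c = 1 − 0.759/1.189 = 0.3616.
Expected occupied patches = N × p* = 32 × 0.3616 = 11.57 ≈ 12.

12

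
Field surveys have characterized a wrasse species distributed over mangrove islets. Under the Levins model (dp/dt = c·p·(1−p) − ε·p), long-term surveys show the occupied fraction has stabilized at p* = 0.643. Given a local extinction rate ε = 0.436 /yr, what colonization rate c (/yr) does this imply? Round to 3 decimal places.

At equilibrium c(1−p*) = ε, so c = ε/(1−p*).
c = 0.436/(1 − 0.643) = 0.436/0.3570 = 1.2213.

1.221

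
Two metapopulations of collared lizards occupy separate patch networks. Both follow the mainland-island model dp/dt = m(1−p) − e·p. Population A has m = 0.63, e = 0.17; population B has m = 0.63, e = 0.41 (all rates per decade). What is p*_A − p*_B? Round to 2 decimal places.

A: p*_A = m/(m+e) = 0.63/0.8000 = 0.7875.
B: p*_B = 0.63/1.0400 = 0.6058.
p*_A − p*_B = 0.7875 − 0.6058 = 0.1817.

0.18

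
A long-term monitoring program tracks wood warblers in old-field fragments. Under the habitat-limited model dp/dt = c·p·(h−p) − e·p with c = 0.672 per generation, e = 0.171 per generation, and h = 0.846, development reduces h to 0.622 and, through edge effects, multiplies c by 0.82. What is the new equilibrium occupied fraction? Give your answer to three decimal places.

0.312

Before: p* = h − e/c = 0.846 − 0.171/0.672 = 0.846 − 0.2545 = 0.5915.
After: c = 0.55104, e = 0.171, h = 0.622; p* = 0.622 − 0.171/0.55104 = 0.3117.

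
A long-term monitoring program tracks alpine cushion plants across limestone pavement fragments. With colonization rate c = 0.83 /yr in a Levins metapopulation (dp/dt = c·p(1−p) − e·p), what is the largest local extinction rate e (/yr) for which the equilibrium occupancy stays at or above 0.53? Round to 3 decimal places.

0.390

1 − e/c ≥ 0.53 ⇒ e ≤ c(1 − 0.53) = 0.83 × 0.4700.
e_max = 0.3901.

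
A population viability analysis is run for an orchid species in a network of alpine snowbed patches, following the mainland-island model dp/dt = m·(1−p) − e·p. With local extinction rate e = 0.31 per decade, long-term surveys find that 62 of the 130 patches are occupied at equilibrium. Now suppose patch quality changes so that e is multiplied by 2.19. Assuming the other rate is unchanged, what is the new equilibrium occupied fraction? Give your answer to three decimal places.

Observed p* = 62/130 = 0.47692.
Balance m(1−p*) = e·p* gives m = e·p*/(1−p*) = 0.31×0.47692/0.52308 = 0.28264.
New p* = m/(m+e) = 0.28264/(0.28264+0.67890) = 0.29395.

0.294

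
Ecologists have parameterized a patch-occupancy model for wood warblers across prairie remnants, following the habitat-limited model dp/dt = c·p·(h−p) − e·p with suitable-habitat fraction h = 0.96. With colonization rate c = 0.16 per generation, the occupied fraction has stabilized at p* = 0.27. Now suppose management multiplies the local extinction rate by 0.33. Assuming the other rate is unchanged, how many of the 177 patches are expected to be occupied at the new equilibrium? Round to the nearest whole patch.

Balance c(h−p*) = e gives e = 0.16×(0.96 − 0.27000) = 0.11040.
New p* = 0.96 − e/c = 0.96 − 0.03643/0.16000 = 0.73231.
Expected occupied = 177 × 0.73231 = 129.62 ≈ 130.

130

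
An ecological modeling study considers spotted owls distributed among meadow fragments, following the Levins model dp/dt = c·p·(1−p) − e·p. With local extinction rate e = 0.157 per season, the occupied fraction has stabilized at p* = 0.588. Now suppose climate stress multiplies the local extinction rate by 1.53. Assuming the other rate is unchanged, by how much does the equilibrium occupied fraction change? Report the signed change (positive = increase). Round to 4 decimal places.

-0.2184

Balance c(1−p*) = e gives c = e/(1 − 0.58800) = 0.157/0.41200 = 0.38107.
New p* = 1 − e/c = 1 − 0.24021/0.38107 = 0.36964.
Δp* = 0.36964 − 0.58800 = -0.21836.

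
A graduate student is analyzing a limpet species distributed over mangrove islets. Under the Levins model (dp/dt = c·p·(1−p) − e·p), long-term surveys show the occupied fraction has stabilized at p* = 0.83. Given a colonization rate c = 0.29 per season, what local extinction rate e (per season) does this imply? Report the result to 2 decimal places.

0.05

At equilibrium c(1−p*) = e.
e = 0.29 × (1 − 0.83) = 0.29 × 0.1700 = 0.0493.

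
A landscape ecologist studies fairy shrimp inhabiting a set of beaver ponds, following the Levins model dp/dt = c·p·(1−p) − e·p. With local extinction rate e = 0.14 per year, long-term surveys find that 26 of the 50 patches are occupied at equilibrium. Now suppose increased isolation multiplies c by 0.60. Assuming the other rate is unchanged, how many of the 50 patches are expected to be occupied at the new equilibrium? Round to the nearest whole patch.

Observed p* = 26/50 = 0.52000.
Balance c(1−p*) = e gives c = e/(1 − 0.52000) = 0.14/0.48000 = 0.29167.
New p* = 1 − e/c = 1 − 0.14000/0.17500 = 0.20000.
Expected occupied = 50 × 0.20000 = 10.00 ≈ 10.

10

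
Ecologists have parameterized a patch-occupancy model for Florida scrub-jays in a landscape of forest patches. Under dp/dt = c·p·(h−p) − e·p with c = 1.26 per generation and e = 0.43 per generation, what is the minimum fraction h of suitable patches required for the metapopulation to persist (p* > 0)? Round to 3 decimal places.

p* = h − e/c is positive only when h > e/c.
h_min = e/c = 0.43/1.26 = 0.3413.

0.341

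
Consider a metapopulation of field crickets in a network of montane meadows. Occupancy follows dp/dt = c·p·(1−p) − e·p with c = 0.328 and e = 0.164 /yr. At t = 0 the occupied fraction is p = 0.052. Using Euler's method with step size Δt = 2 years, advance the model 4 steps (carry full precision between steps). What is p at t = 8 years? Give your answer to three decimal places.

Update rule: p ← p + [c·p·(1−p) − e·p]·Δt with Δt = 2.
  1  |  dp/dt·Δt = +0.015282  |  p_1 = 0.067282
  2  |  dp/dt·Δt = +0.019099  |  p_2 = 0.086381
  3  |  dp/dt·Δt = +0.023438  |  p_3 = 0.109819
  4  |  dp/dt·Δt = +0.028109  |  p_4 = 0.137928

0.138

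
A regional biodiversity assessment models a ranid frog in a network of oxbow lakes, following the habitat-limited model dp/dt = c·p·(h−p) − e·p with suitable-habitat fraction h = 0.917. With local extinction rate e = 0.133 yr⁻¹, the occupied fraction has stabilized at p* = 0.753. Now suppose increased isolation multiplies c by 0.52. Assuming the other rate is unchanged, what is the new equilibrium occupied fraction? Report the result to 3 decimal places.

0.602

Balance c(h−p*) = e gives c = e/(0.917 − 0.75300) = 0.133/0.16400 = 0.81098.
New p* = 0.917 − e/c = 0.917 − 0.13300/0.42171 = 0.60162.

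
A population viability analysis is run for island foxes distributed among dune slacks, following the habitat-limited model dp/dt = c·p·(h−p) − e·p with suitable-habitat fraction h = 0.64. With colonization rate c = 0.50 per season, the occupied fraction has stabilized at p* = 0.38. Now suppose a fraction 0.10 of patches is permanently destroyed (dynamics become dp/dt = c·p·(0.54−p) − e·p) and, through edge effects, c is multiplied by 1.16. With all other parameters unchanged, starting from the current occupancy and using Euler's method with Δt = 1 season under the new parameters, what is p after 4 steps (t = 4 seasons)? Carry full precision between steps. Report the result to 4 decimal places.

Balance c(h−p*) = e gives e = 0.50×(0.64 − 0.38000) = 0.13000.
Starting from p₀ = 0.38000; update p ← p + (dp/dt)·Δt with the new parameters.
p: 0.38000 → 0.36586  (Δp = -0.01414)
p: 0.36586 → 0.35525  (Δp = -0.01061)
p: 0.35525 → 0.34714  (Δp = -0.00812)
p: 0.34714 → 0.34084  (Δp = -0.00630)

0.3408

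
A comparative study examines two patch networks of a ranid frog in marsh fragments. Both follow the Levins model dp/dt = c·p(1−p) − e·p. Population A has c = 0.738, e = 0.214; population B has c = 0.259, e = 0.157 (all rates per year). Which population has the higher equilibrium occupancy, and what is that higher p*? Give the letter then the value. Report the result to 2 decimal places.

A: p*_A = 1 − 0.214/0.738 = 0.7100.
B: p*_B = 1 − 0.157/0.259 = 0.3938.
A is higher at 0.7100.

A, 0.71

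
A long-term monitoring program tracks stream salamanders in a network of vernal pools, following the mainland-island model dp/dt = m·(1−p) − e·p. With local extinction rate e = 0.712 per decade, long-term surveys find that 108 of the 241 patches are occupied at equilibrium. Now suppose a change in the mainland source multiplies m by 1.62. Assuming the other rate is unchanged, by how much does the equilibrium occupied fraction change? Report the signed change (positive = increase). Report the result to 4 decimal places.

0.1200

Observed p* = 108/241 = 0.44813.
Balance m(1−p*) = e·p* gives m = e·p*/(1−p*) = 0.712×0.44813/0.55187 = 0.57816.
New p* = m/(m+e) = 0.93662/(0.93662+0.71200) = 0.56812.
Δp* = 0.56812 − 0.44813 = +0.11999.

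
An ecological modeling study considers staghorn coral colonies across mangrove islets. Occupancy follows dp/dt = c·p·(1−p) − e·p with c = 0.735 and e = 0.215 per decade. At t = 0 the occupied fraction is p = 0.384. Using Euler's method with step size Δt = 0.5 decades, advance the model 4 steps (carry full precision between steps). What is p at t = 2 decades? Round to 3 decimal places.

0.551

Update rule: p ← p + [c·p·(1−p) − e·p]·Δt with Δt = 0.5.
step 1: Δp = +0.04565, p = 0.42965
step 2: Δp = +0.04387, p = 0.47352
step 3: Δp = +0.04071, p = 0.51423
step 4: Δp = +0.03652, p = 0.55075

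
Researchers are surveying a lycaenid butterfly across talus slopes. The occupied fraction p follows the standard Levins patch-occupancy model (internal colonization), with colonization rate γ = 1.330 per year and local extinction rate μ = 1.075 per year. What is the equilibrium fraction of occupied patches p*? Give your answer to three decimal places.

Setting dp/dt = 0 and dividing through by p* gives γ·(1−p*) = μ.
So p* = 1 − μ/γ = 1 − 1.075/1.330 = 1 − 0.8083 = 0.1917.

0.192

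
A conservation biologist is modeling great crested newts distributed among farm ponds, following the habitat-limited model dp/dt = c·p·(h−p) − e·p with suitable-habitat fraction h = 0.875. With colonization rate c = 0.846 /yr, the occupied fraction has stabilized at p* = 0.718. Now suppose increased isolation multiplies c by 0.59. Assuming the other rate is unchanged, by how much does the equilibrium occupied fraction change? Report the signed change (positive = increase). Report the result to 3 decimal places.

-0.109

Balance c(h−p*) = e gives e = 0.846×(0.875 − 0.71800) = 0.13282.
New p* = 0.875 − e/c = 0.875 − 0.13282/0.49914 = 0.60890.
Δp* = 0.60890 − 0.71800 = -0.10910.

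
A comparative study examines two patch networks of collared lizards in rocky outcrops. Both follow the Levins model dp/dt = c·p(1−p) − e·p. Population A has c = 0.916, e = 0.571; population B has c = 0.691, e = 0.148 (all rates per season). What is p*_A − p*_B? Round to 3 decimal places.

-0.409

A: p*_A = 1 − 0.571/0.916 = 0.3766.
B: p*_B = 1 − 0.148/0.691 = 0.7858.
p*_A − p*_B = 0.3766 − 0.7858 = -0.4092.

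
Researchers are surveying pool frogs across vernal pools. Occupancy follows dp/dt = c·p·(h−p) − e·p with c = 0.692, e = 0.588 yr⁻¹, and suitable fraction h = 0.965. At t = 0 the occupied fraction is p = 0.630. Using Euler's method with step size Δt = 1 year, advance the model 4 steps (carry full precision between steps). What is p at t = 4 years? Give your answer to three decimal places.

0.246

Update rule: p ← p + [c·p·(h−p) − e·p]·Δt with Δt = 1.
p: 0.63000 → 0.40561  (Δp = -0.22439)
p: 0.40561 → 0.32412  (Δp = -0.08149)
p: 0.32412 → 0.27728  (Δp = -0.04684)
p: 0.27728 → 0.24620  (Δp = -0.03108)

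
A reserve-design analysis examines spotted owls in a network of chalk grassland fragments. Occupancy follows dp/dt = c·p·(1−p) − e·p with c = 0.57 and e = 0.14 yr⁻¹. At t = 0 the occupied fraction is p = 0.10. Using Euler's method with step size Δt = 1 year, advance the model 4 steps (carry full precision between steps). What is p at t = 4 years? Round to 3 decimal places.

Update rule: p ← p + [c·p·(1−p) − e·p]·Δt with Δt = 1.
  1  |  dp/dt·Δt = +0.037300  |  p_1 = 0.137300
  2  |  dp/dt·Δt = +0.048294  |  p_2 = 0.185594
  3  |  dp/dt·Δt = +0.060172  |  p_3 = 0.245765
  4  |  dp/dt·Δt = +0.071251  |  p_4 = 0.317016

0.317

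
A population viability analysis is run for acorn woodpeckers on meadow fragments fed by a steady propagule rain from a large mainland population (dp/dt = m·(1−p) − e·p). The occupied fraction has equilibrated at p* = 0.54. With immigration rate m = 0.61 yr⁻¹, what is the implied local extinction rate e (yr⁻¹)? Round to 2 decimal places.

At equilibrium m(1−p*) = e·p*, so e = m(1−p*)/p*.
e = 0.61 × 0.4600 / 0.54 = 0.5196.

0.52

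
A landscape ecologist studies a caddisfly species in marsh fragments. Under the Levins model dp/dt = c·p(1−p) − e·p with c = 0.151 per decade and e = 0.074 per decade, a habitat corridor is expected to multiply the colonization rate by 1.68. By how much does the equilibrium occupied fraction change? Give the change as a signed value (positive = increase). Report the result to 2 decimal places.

0.20

Before: p* = 1 − 0.074/0.151 = 0.5099.
After the change, c = 0.25368, e = 0.074, so p* = 1 − 0.074/0.25368 = 0.7083.
Δp* = 0.7083 − 0.5099 = +0.1984.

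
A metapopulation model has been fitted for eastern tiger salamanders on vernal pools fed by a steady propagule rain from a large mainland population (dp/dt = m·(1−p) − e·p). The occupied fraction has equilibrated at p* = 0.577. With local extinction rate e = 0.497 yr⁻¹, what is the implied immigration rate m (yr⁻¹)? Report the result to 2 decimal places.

0.68

At equilibrium m(1−p*) = e·p*, so m = e·p*/(1−p*).
m = 0.497 × 0.577 / 0.4230 = 0.2868/0.4230 = 0.6779.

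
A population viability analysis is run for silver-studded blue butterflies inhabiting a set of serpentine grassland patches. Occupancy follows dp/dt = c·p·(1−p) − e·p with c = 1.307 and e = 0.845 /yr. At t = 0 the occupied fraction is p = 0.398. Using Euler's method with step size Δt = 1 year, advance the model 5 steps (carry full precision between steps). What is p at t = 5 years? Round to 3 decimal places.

0.355

Update rule: p ← p + [c·p·(1−p) − e·p]·Δt with Δt = 1.
  1  |  dp/dt·Δt = -0.023158  |  p_1 = 0.374842
  2  |  dp/dt·Δt = -0.010465  |  p_2 = 0.364377
  3  |  dp/dt·Δt = -0.005189  |  p_3 = 0.359188
  4  |  dp/dt·Δt = -0.002679  |  p_4 = 0.356509
  5  |  dp/dt·Δt = -0.001411  |  p_5 = 0.355098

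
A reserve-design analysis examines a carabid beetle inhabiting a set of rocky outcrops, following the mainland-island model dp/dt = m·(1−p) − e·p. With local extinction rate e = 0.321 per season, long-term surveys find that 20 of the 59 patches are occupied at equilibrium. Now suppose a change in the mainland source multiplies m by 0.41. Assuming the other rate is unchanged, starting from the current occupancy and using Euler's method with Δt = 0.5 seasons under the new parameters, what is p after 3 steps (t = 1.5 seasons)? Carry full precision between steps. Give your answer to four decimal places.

0.2602

Observed p* = 20/59 = 0.33898.
Balance m(1−p*) = e·p* gives m = e·p*/(1−p*) = 0.321×0.33898/0.66102 = 0.16462.
Starting from p₀ = 0.33898; update p ← p + (dp/dt)·Δt with the new parameters.
t = 0.5: p = 0.33898 + (-0.03210) = 0.30688
t = 1: p = 0.30688 + (-0.02586) = 0.28102
t = 1.5: p = 0.28102 + (-0.02084) = 0.26018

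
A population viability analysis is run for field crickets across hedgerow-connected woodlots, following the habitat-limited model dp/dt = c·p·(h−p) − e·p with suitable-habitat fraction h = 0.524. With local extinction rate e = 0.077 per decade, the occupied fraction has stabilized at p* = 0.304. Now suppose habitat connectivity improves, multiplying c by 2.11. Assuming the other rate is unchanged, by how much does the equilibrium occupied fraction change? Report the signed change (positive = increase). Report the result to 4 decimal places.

0.1157

Balance c(h−p*) = e gives c = e/(0.524 − 0.30400) = 0.077/0.22000 = 0.35000.
New p* = 0.524 − e/c = 0.524 − 0.07700/0.73850 = 0.41973.
Δp* = 0.41973 − 0.30400 = +0.11573.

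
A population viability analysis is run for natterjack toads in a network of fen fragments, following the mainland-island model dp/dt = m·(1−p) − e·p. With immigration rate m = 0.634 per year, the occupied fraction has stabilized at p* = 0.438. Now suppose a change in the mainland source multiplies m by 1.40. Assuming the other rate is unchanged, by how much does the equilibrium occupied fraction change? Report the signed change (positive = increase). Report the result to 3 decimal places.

0.084

Balance m(1−p*) = e·p* gives e = m(1−p*)/p* = 0.634×0.56200/0.43800 = 0.81349.
New p* = m/(m+e) = 0.88760/(0.88760+0.81349) = 0.52178.
Δp* = 0.52178 − 0.43800 = +0.08378.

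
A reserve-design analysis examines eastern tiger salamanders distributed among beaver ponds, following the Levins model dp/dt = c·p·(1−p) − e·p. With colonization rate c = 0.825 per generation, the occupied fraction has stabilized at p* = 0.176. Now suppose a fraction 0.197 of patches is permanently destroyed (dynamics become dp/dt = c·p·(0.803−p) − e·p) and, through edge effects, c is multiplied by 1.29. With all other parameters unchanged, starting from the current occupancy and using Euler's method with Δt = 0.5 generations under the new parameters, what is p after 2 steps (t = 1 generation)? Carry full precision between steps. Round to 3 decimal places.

0.174

Balance c(1−p*) = e gives e = 0.825×(1 − 0.17600) = 0.67980.
Starting from p₀ = 0.17600; update p ← p + (dp/dt)·Δt with the new parameters.
t = 0.5: p = 0.17600 + (-0.00110) = 0.17490
t = 1: p = 0.17490 + (-0.00099) = 0.17391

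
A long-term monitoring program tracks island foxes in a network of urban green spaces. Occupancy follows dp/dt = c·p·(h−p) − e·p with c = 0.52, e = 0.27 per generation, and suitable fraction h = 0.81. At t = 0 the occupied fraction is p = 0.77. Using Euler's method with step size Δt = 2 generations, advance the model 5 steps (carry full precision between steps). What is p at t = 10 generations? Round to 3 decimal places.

Update rule: p ← p + [c·p·(h−p) − e·p]·Δt with Δt = 2.
t = 2: p = 0.77000 + (-0.38377) = 0.38623
t = 4: p = 0.38623 + (-0.03835) = 0.34789
t = 6: p = 0.34789 + (-0.02067) = 0.32722
t = 8: p = 0.32722 + (-0.01241) = 0.31482
t = 10: p = 0.31482 + (-0.00787) = 0.30694

0.307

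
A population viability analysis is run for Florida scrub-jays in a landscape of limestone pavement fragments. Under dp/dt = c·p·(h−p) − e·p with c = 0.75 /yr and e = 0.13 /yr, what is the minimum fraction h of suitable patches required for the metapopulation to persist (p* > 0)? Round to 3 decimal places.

0.173

p* = h − e/c is positive only when h > e/c.
h_min = e/c = 0.13/0.75 = 0.1733.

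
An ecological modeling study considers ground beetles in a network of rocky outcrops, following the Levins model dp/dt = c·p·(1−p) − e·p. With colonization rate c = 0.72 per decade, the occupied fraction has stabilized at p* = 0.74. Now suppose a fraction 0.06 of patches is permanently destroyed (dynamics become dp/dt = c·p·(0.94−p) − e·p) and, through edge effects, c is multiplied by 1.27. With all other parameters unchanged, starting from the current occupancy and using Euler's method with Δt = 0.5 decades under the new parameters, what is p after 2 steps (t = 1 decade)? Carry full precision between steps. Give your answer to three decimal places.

Balance c(1−p*) = e gives e = 0.72×(1 − 0.74000) = 0.18720.
Starting from p₀ = 0.74000; update p ← p + (dp/dt)·Δt with the new parameters.
step 1: Δp = -0.00160, p = 0.73840
step 2: Δp = -0.00106, p = 0.73735

0.737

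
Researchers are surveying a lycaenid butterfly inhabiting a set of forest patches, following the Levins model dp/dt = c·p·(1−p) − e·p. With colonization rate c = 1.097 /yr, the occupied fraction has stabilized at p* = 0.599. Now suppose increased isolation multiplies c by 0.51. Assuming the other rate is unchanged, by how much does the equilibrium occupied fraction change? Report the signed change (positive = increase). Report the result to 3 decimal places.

Balance c(1−p*) = e gives e = 1.097×(1 − 0.59900) = 0.43990.
New p* = 1 − e/c = 1 − 0.43990/0.55947 = 0.21372.
Δp* = 0.21372 − 0.59900 = -0.38528.

-0.385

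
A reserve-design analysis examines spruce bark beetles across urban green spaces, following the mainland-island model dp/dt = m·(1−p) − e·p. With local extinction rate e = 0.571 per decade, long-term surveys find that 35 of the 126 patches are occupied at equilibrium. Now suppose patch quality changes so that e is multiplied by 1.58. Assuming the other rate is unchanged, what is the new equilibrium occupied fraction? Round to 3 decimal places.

0.196

Observed p* = 35/126 = 0.27778.
Balance m(1−p*) = e·p* gives m = e·p*/(1−p*) = 0.571×0.27778/0.72222 = 0.21962.
New p* = m/(m+e) = 0.21962/(0.21962+0.90218) = 0.19577.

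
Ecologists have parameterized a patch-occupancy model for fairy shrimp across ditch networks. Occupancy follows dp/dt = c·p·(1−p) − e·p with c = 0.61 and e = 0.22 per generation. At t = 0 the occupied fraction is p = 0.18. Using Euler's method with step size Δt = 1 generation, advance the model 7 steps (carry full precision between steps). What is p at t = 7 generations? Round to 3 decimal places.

Update rule: p ← p + [c·p·(1−p) − e·p]·Δt with Δt = 1.
t = 1: p = 0.18000 + (+0.05044) = 0.23044
t = 2: p = 0.23044 + (+0.05748) = 0.28791
t = 3: p = 0.28791 + (+0.06172) = 0.34964
t = 4: p = 0.34964 + (+0.06179) = 0.41142
t = 5: p = 0.41142 + (+0.05720) = 0.46862
t = 6: p = 0.46862 + (+0.04880) = 0.51743
t = 7: p = 0.51743 + (+0.03848) = 0.55591

0.556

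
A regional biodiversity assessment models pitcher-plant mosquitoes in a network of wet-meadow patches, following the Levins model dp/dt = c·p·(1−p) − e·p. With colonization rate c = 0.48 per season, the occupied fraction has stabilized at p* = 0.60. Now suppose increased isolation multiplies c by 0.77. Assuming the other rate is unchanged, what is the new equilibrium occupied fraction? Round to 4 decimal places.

Balance c(1−p*) = e gives e = 0.48×(1 − 0.60000) = 0.19200.
New p* = 1 − e/c = 1 − 0.19200/0.36960 = 0.48052.

0.4805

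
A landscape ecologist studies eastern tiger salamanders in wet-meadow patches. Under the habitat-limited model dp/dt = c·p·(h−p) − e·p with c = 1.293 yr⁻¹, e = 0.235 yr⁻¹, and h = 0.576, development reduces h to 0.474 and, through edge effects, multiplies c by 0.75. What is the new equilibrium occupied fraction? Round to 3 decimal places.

0.232

Before: p* = h − e/c = 0.576 − 0.235/1.293 = 0.576 − 0.1817 = 0.3943.
After: c = 0.96975, e = 0.235, h = 0.474; p* = 0.474 − 0.235/0.96975 = 0.2317.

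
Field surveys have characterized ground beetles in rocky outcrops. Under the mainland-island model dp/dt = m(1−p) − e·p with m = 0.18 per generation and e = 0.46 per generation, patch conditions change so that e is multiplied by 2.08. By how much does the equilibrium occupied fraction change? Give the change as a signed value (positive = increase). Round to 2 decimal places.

-0.12

Before: p* = 0.18/(0.18+0.46) = 0.2812.
After: m = 0.18, e = 0.9568; p* = 0.18/1.1368 = 0.1583.
Δp* = 0.1583 − 0.2812 = -0.1229.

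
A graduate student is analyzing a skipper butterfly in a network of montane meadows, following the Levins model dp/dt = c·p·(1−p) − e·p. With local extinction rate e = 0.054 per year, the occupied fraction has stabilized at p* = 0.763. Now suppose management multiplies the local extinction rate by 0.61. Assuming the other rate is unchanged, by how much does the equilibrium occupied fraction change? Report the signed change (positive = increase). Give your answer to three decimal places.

0.092

Balance c(1−p*) = e gives c = e/(1 − 0.76300) = 0.054/0.23700 = 0.22785.
New p* = 1 − e/c = 1 − 0.03294/0.22785 = 0.85543.
Δp* = 0.85543 − 0.76300 = +0.09243.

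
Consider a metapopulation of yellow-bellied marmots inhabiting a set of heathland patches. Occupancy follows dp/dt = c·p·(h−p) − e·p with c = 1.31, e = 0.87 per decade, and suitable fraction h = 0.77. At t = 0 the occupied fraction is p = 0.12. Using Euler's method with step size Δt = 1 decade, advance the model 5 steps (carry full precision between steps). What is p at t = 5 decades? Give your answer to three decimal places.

Update rule: p ← p + [c·p·(h−p) − e·p]·Δt with Δt = 1.
p: 0.12000 → 0.11778  (Δp = -0.00222)
p: 0.11778 → 0.11594  (Δp = -0.00184)
p: 0.11594 → 0.11441  (Δp = -0.00153)
p: 0.11441 → 0.11314  (Δp = -0.00128)
p: 0.11314 → 0.11206  (Δp = -0.00108)

0.112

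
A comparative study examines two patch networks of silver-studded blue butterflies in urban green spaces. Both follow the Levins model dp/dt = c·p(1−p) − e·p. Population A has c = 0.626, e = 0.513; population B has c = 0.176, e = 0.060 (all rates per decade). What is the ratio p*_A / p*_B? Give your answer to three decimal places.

0.274

A: p*_A = 1 − 0.513/0.626 = 0.1805.
B: p*_B = 1 − 0.060/0.176 = 0.6591.
p*_A / p*_B = 0.1805/0.6591 = 0.2739.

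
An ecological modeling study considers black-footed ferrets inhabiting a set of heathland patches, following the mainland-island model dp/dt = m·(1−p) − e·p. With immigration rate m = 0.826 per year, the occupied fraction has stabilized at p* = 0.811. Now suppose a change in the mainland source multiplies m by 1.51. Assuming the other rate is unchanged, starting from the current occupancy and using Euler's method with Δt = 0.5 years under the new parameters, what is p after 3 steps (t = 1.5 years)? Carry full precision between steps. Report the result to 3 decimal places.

Balance m(1−p*) = e·p* gives e = m(1−p*)/p* = 0.826×0.18900/0.81100 = 0.19250.
Starting from p₀ = 0.81100; update p ← p + (dp/dt)·Δt with the new parameters.
t = 0.5: p = 0.81100 + (+0.03981) = 0.85081
t = 1: p = 0.85081 + (+0.01115) = 0.86196
t = 1.5: p = 0.86196 + (+0.00312) = 0.86508

0.865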